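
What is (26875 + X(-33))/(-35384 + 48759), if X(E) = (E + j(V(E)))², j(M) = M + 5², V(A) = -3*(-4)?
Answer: 26891/13375 ≈ 2.0105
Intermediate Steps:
V(A) = 12
j(M) = 25 + M (j(M) = M + 25 = 25 + M)
X(E) = (37 + E)² (X(E) = (E + (25 + 12))² = (E + 37)² = (37 + E)²)
(26875 + X(-33))/(-35384 + 48759) = (26875 + (37 - 33)²)/(-35384 + 48759) = (26875 + 4²)/13375 = (26875 + 16)*(1/13375) = 26891*(1/13375) = 26891/13375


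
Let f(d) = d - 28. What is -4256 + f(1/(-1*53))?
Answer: -227053/53 ≈ -4284.0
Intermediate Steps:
f(d) = -28 + d
-4256 + f(1/(-1*53)) = -4256 + (-28 + 1/(-1*53)) = -4256 + (-28 + 1/(-53)) = -4256 + (-28 - 1/53) = -4256 - 1485/53 = -227053/53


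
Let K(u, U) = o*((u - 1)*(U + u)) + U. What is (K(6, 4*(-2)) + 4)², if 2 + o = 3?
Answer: 196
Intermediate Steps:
o = 1 (o = -2 + 3 = 1)
K(u, U) = U + (-1 + u)*(U + u) (K(u, U) = 1*((u - 1)*(U + u)) + U = 1*((-1 + u)*(U + u)) + U = (-1 + u)*(U + u) + U = U + (-1 + u)*(U + u))
(K(6, 4*(-2)) + 4)² = (6*(-1 + 4*(-2) + 6) + 4)² = (6*(-1 - 8 + 6) + 4)² = (6*(-3) + 4)² = (-18 + 4)² = (-14)² = 196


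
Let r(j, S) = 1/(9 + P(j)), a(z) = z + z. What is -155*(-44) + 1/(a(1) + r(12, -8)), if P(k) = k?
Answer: 293281/43 ≈ 6820.5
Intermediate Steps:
a(z) = 2*z
r(j, S) = 1/(9 + j)
-155*(-44) + 1/(a(1) + r(12, -8)) = -155*(-44) + 1/(2*1 + 1/(9 + 12)) = 6820 + 1/(2 + 1/21) = 6820 + 1/(43/21) = 6820 + 21/43 = 293281/43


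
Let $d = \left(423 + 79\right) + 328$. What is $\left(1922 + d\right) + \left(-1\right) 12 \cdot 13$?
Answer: $2596$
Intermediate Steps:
$d = 830$ ($d = 502 + 328 = 830$)
$\left(1922 + d\right) + \left(-1\right) 12 \cdot 13 = \left(1922 + 830\right) + \left(-1\right) 12 \cdot 13 = 2752 - 156 = 2596$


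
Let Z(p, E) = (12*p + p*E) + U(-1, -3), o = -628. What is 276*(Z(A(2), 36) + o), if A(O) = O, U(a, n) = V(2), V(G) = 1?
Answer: -146556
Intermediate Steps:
U(a, n) = 1
Z(p, E) = 1 + 12*p + E*p (Z(p, E) = (12*p + p*E) + 1 = (12*p + E*p) + 1 = 1 + 12*p + E*p)
276*(Z(A(2), 36) + o) = 276*((1 + 12*2 + 36*2) - 628) = 276*((1 + 24 + 72) - 628) = 276*(97 - 628) = 276*(-531) = -146556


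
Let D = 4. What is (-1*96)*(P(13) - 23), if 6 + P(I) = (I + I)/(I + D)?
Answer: 44832/17 ≈ 2637.2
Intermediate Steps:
P(I) = -6 + 2*I/(4 + I) (P(I) = -6 + (I + I)/(I + 4) = -6 + (2*I)/(4 + I) = -6 + 2*I/(4 + I))
(-1*96)*(P(13) - 23) = (-1*96)*(4*(-6 - 1*13)/(4 + 13) - 23) = -96*(4*(-6 - 13)/17 - 23) = -96*(4*(1/17)*(-19) - 23) = -96*(-76/17 - 23) = -96*(-467/17) = 44832/17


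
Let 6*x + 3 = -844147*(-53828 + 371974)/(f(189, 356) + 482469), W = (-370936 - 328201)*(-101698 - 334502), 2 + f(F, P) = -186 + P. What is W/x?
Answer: -883120184508826800/268563439373 ≈ -3.2883e+6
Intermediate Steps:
f(F, P) = -188 + P (f(F, P) = -2 + (-186 + P) = -188 + P)
W = 304963559400 (W = -699137*(-436200) = 304963559400)
x = -268563439373/2895822 (x = -1/2 + (-844147*(-53828 + 371974)/((-188 + 356) + 482469))/6 = -1/2 + (-844147*318146/(168 + 482469))/6 = -1/2 + (-844147/(482637*(1/318146)))/6 = -1/2 + (-844147/482637/318146)/6 = -1/2 + (-844147*318146/482637)/6 = -1/2 + (1/6)*(-268561991462/482637) = -1/2 - 134280995731/1447911 = -268563439373/2895822 ≈ -92742.)
W/x = 304963559400/(-268563439373/2895822) = 304963559400*(-2895822/268563439373) = -883120184508826800/268563439373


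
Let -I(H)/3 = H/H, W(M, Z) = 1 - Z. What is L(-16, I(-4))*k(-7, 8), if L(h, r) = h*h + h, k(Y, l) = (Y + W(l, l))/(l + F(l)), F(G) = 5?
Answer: -3360/13 ≈ -258.46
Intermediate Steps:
I(H) = -3 (I(H) = -3*H/H = -3*1 = -3)
k(Y, l) = (1 + Y - l)/(5 + l) (k(Y, l) = (Y + (1 - l))/(l + 5) = (1 + Y - l)/(5 + l))
L(h, r) = h + h**2 (L(h, r) = h**2 + h = h + h**2)
L(-16, I(-4))*k(-7, 8) = (-16*(1 - 16))*((1 - 7 - 1*8)/(5 + 8)) = (-16*(-15))*((1 - 7 - 8)/13) = 240*((1/13)*(-14)) = 240*(-14/13) = -3360/13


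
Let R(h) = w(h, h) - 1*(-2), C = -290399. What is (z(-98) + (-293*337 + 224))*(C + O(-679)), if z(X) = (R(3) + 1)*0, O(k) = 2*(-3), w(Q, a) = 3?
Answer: 28609829385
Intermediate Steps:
O(k) = -6
R(h) = 5 (R(h) = 3 - 1*(-2) = 3 + 2 = 5)
z(X) = 0 (z(X) = (5 + 1)*0 = 6*0 = 0)
(z(-98) + (-293*337 + 224))*(C + O(-679)) = (0 + (-293*337 + 224))*(-290399 - 6) = (0 + (-98741 + 224))*(-290405) = (0 - 98517)*(-290405) = -98517*(-290405) = 28609829385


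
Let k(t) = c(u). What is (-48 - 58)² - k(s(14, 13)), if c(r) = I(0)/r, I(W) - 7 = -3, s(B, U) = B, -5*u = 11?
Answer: 123616/11 ≈ 11238.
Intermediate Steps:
u = -11/5 (u = -⅕*11 = -11/5 ≈ -2.2000)
I(W) = 4 (I(W) = 7 - 3 = 4)
c(r) = 4/r
k(t) = -20/11 (k(t) = 4/(-11/5) = 4*(-5/11) = -20/11)
(-48 - 58)² - k(s(14, 13)) = (-48 - 58)² - 1*(-20/11) = (-106)² + 20/11 = 11236 + 20/11 = 123616/11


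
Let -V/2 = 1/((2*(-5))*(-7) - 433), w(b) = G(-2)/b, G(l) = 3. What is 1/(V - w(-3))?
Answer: 363/365 ≈ 0.99452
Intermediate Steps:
w(b) = 3/b
V = 2/363 (V = -2/((2*(-5))*(-7) - 433) = -2/(-10*(-7) - 433) = -2/(70 - 433) = -2/(-363) = -2*(-1/363) = 2/363 ≈ 0.0055096)
1/(V - w(-3)) = 1/(2/363 - 3/(-3)) = 1/(2/363 - 3*(-1)/3) = 1/(2/363 - 1*(-1)) = 1/(2/363 + 1) = 1/(365/363) = 363/365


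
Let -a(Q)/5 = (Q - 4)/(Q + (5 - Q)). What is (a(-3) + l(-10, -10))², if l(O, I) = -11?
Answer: 16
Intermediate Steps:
a(Q) = 4 - Q (a(Q) = -5*(Q - 4)/(Q + (5 - Q)) = -5*(-4 + Q)/5 = -5*(-⅘ + Q/5) = 4 - Q)
(a(-3) + l(-10, -10))² = ((4 - 1*(-3)) - 11)² = ((4 + 3) - 11)² = (7 - 11)² = (-4)² = 16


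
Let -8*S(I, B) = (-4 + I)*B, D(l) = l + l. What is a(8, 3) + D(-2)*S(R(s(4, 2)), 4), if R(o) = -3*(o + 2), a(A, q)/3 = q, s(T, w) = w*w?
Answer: -35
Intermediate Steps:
s(T, w) = w²
a(A, q) = 3*q
R(o) = -6 - 3*o (R(o) = -3*(2 + o) = -6 - 3*o)
D(l) = 2*l
S(I, B) = -B*(-4 + I)/8 (S(I, B) = -(-4 + I)*B/8 = -B*(-4 + I)/8)
a(8, 3) + D(-2)*S(R(s(4, 2)), 4) = 3*3 + (2*(-2))*((⅛)*4*(4 - (-6 - 3*2²))) = 9 - 4*(4 - (-6 - 3*4))/2 = 9 - 4*(4 - (-6 - 12))/2 = 9 - 4*(4 - 1*(-18))/2 = 9 - 4*(4 + 18)/2 = 9 - 4*22/2 = 9 - 4*11 = 9 - 44 = -35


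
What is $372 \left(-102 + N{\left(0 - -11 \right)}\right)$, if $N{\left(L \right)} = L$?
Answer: $-33852$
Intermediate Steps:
$372 \left(-102 + N{\left(0 - -11 \right)}\right) = 372 \left(-102 + \left(0 - -11\right)\right) = 372 \left(-102 + \left(0 + 11\right)\right) = 372 \left(-102 + 11\right) = 372 \left(-91\right) = -33852$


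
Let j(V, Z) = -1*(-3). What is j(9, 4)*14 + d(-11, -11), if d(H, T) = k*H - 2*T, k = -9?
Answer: 163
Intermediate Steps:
d(H, T) = -9*H - 2*T
j(V, Z) = 3
j(9, 4)*14 + d(-11, -11) = 3*14 + (-9*(-11) - 2*(-11)) = 42 + (99 + 22) = 42 + 121 = 163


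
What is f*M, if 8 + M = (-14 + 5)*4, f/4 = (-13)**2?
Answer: -29744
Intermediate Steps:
f = 676 (f = 4*(-13)**2 = 4*169 = 676)
M = -44 (M = -8 + (-14 + 5)*4 = -8 - 9*4 = -8 - 36 = -44)
f*M = 676*(-44) = -29744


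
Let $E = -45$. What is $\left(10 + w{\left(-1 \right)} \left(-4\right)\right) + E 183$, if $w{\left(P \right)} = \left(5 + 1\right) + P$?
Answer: $-8245$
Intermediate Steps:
$w{\left(P \right)} = 6 + P$
$\left(10 + w{\left(-1 \right)} \left(-4\right)\right) + E 183 = \left(10 + \left(6 - 1\right) \left(-4\right)\right) - 8235 = \left(10 + 5 \left(-4\right)\right) - 8235 = \left(10 - 20\right) - 8235 = -10 - 8235 = -8245$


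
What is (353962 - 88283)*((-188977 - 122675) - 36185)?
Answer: -92412986323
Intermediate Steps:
(353962 - 88283)*((-188977 - 122675) - 36185) = 265679*(-311652 - 36185) = 265679*(-347837) = -92412986323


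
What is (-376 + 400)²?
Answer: 576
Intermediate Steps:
(-376 + 400)² = 24² = 576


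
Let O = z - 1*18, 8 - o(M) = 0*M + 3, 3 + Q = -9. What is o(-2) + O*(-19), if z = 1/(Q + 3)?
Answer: 3142/9 ≈ 349.11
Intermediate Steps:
Q = -12 (Q = -3 - 9 = -12)
o(M) = 5 (o(M) = 8 - (0*M + 3) = 8 - (0 + 3) = 8 - 1*3 = 8 - 3 = 5)
z = -1/9 (z = 1/(-12 + 3) = 1/(-9) = -1/9 ≈ -0.11111)
O = -163/9 (O = -1/9 - 1*18 = -1/9 - 18 = -163/9 ≈ -18.111)
o(-2) + O*(-19) = 5 - 163/9*(-19) = 5 + 3097/9 = 3142/9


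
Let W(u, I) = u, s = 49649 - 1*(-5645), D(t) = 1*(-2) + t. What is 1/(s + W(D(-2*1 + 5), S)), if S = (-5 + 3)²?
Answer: 1/55295 ≈ 1.8085e-5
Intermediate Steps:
D(t) = -2 + t
s = 55294 (s = 49649 + 5645 = 55294)
S = 4 (S = (-2)² = 4)
1/(s + W(D(-2*1 + 5), S)) = 1/(55294 + (-2 + (-2*1 + 5))) = 1/(55294 + (-2 + (-2 + 5))) = 1/(55294 + (-2 + 3)) = 1/(55294 + 1) = 1/55295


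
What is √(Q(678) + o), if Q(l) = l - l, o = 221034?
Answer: √221034 ≈ 470.14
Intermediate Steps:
Q(l) = 0
√(Q(678) + o) = √(0 + 221034) = √221034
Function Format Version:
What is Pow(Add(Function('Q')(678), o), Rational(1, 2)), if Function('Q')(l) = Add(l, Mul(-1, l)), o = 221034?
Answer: Pow(221034, Rational(1, 2)) ≈ 470.14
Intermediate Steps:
Function('Q')(l) = 0
Pow(Add(Function('Q')(678), o), Rational(1, 2)) = Pow(Add(0, 221034), Rational(1, 2)) = Pow(221034, Rational(1, 2))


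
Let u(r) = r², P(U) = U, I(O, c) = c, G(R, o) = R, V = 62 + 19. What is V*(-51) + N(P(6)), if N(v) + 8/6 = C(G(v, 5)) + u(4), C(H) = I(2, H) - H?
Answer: -12349/3 ≈ -4116.3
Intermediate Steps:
V = 81
C(H) = 0 (C(H) = H - H = 0)
N(v) = 44/3 (N(v) = -4/3 + (0 + 4²) = -4/3 + (0 + 16) = -4/3 + 16 = 44/3)
V*(-51) + N(P(6)) = 81*(-51) + 44/3 = -4131 + 44/3 = -12349/3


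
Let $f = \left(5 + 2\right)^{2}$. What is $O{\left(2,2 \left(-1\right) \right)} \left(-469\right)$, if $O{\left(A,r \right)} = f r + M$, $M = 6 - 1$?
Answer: $43617$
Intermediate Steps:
$M = 5$ ($M = 6 - 1 = 5$)
$f = 49$ ($f = 7^{2} = 49$)
$O{\left(A,r \right)} = 5 + 49 r$ ($O{\left(A,r \right)} = 49 r + 5 = 5 + 49 r$)
$O{\left(2,2 \left(-1\right) \right)} \left(-469\right) = \left(5 + 49 \cdot 2 \left(-1\right)\right) \left(-469\right) = \left(5 + 49 \left(-2\right)\right) \left(-469\right) = \left(5 - 98\right) \left(-469\right) = \left(-93\right) \left(-469\right) = 43617$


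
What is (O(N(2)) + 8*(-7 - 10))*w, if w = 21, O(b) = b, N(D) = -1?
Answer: -2877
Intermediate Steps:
(O(N(2)) + 8*(-7 - 10))*w = (-1 + 8*(-7 - 10))*21 = (-1 + 8*(-17))*21 = (-1 - 136)*21 = -137*21 = -2877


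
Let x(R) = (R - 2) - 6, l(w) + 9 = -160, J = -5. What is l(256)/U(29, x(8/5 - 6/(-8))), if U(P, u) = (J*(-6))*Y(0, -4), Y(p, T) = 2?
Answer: -169/60 ≈ -2.8167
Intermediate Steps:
l(w) = -169 (l(w) = -9 - 160 = -169)
x(R) = -8 + R (x(R) = (-2 + R) - 6 = -8 + R)
U(P, u) = 60 (U(P, u) = -5*(-6)*2 = 30*2 = 60)
l(256)/U(29, x(8/5 - 6/(-8))) = -169/60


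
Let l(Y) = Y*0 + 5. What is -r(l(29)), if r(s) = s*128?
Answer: -640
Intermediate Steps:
l(Y) = 5 (l(Y) = 0 + 5 = 5)
r(s) = 128*s
-r(l(29)) = -128*5 = -1*640 = -640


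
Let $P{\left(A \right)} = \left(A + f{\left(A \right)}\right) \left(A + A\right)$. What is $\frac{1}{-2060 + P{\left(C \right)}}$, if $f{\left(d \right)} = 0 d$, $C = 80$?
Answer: $\frac{1}{10740} \approx 9.311 \cdot 10^{-5}$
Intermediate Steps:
$f{\left(d \right)} = 0$
$P{\left(A \right)} = 2 A^{2}$ ($P{\left(A \right)} = \left(A + 0\right) \left(A + A\right) = A 2 A = 2 A^{2}$)
$\frac{1}{-2060 + P{\left(C \right)}} = \frac{1}{-2060 + 2 \cdot 80^{2}} = \frac{1}{-2060 + 2 \cdot 6400} = \frac{1}{-2060 + 12800} = \frac{1}{10740}$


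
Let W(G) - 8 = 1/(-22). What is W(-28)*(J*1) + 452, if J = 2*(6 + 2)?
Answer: 6372/11 ≈ 579.27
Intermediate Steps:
W(G) = 175/22 (W(G) = 8 + 1/(-22) = 8 - 1/22 = 175/22)
J = 16 (J = 2*8 = 16)
W(-28)*(J*1) + 452 = 175*(16*1)/22 + 452 = (175/22)*16 + 452 = 1400/11 + 452 = 6372/11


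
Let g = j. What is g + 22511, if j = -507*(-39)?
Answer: 42284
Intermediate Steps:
j = 19773
g = 19773
g + 22511 = 19773 + 22511 = 42284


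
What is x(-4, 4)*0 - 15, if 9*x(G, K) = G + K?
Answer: -15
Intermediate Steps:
x(G, K) = G/9 + K/9 (x(G, K) = (G + K)/9 = G/9 + K/9)
x(-4, 4)*0 - 15 = ((⅑)*(-4) + (⅑)*4)*0 - 15 = (-4/9 + 4/9)*0 - 15 = 0*0 - 15 = 0 - 15 = -15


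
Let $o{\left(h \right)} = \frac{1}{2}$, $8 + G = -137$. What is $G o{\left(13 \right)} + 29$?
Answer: $- \frac{87}{2} \approx -43.5$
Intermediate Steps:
$G = -145$ ($G = -8 - 137 = -145$)
$o{\left(h \right)} = \frac{1}{2}$
$G o{\left(13 \right)} + 29 = \left(-145\right) \frac{1}{2} + 29 = - \frac{145}{2} + 29 = - \frac{87}{2}$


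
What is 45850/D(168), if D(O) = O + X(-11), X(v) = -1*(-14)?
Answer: 3275/13 ≈ 251.92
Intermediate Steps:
X(v) = 14
D(O) = 14 + O (D(O) = O + 14 = 14 + O)
45850/D(168) = 45850/(14 + 168) = 45850/182 = 45850*(1/182) = 3275/13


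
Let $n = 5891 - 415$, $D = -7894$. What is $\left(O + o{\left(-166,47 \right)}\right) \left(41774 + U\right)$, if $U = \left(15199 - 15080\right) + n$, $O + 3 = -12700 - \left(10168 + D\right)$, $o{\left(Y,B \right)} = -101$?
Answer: $-714229782$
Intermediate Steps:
$O = -14977$ ($O = -3 - 14974 = -14977$)
$n = 5476$ ($n = 5891 - 415 = 5476$)
$U = 5595$ ($U = \left(15199 - 15080\right) + 5476 = 119 + 5476 = 5595$)
$\left(O + o{\left(-166,47 \right)}\right) \left(41774 + U\right) = \left(-14977 - 101\right) \left(41774 + 5595\right) = \left(-15078\right) 47369 = -714229782$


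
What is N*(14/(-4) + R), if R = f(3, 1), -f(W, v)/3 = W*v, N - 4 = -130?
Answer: 1575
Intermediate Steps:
N = -126 (N = 4 - 130 = -126)
f(W, v) = -3*W*v
R = -9 (R = -3*3*1 = -9)
N*(14/(-4) + R) = -126*(14/(-4) - 9) = -126*(14*(-¼) - 9) = -126*(-7/2 - 9) = -126*(-25/2) = 1575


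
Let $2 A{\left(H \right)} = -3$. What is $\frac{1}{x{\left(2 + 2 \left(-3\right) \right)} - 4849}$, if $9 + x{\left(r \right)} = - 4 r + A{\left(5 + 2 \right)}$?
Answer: $- \frac{2}{9687} \approx -0.00020646$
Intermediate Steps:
$A{\left(H \right)} = - \frac{3}{2}$ ($A{\left(H \right)} = \frac{1}{2} \left(-3\right) = - \frac{3}{2}$)
$x{\left(r \right)} = - \frac{21}{2} - 4 r$ ($x{\left(r \right)} = -9 - \left(\frac{3}{2} + 4 r\right) = - \frac{21}{2} - 4 r$)
$\frac{1}{x{\left(2 + 2 \left(-3\right) \right)} - 4849} = \frac{1}{\left(- \frac{21}{2} - 4 \left(2 + 2 \left(-3\right)\right)\right) - 4849} = \frac{1}{\left(- \frac{21}{2} - 4 \left(2 - 6\right)\right) - 4849} = \frac{1}{\left(- \frac{21}{2} - -16\right) - 4849} = \frac{1}{\left(- \frac{21}{2} + 16\right) - 4849} = \frac{1}{\frac{11}{2} - 4849} = \frac{1}{- \frac{9687}{2}} = - \frac{2}{9687}$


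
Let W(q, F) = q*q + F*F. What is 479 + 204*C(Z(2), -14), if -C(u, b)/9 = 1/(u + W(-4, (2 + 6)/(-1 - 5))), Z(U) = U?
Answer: 34369/89 ≈ 386.17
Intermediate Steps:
W(q, F) = F² + q² (W(q, F) = q² + F² = F² + q²)
C(u, b) = -9/(160/9 + u) (C(u, b) = -9/(u + (((2 + 6)/(-1 - 5))² + (-4)²)) = -9/(u + ((8/(-6))² + 16)) = -9/(u + ((8*(-⅙))² + 16)) = -9/(u + ((-4/3)² + 16)) = -9/(u + (16/9 + 16)) = -9/(u + 160/9) = -9/(160/9 + u))
479 + 204*C(Z(2), -14) = 479 + 204*(-81/(160 + 9*2)) = 479 + 204*(-81/(160 + 18)) = 479 + 204*(-81/178) = 479 - 8262/89 = 34369/89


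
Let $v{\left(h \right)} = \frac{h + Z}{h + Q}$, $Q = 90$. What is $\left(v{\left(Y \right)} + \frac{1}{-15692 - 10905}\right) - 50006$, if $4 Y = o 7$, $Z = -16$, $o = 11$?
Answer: $- \frac{581213842010}{11622889} \approx -50006.0$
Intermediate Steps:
$Y = \frac{77}{4}$ ($Y = \frac{11 \cdot 7}{4} = \frac{1}{4} \cdot 77 = \frac{77}{4} \approx 19.25$)
$v{\left(h \right)} = \frac{-16 + h}{90 + h}$ ($v{\left(h \right)} = \frac{h - 16}{h + 90} = \frac{-16 + h}{90 + h}$)
$\left(v{\left(Y \right)} + \frac{1}{-15692 - 10905}\right) - 50006 = \left(\frac{-16 + \frac{77}{4}}{90 + \frac{77}{4}} + \frac{1}{-15692 - 10905}\right) - 50006 = \left(\frac{1}{\frac{437}{4}} \cdot \frac{13}{4} + \frac{1}{-26597}\right) - 50006 = \left(\frac{4}{437} \cdot \frac{13}{4} - \frac{1}{26597}\right) - 50006 = \left(\frac{13}{437} - \frac{1}{26597}\right) - 50006 = \frac{345324}{11622889} - 50006 = - \frac{581213842010}{11622889}$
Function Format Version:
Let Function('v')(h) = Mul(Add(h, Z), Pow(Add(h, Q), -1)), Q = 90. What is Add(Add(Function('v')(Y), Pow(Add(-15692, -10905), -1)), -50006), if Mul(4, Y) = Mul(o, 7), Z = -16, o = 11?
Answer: Rational(-581213842010, 11622889) ≈ -50006.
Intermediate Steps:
Y = Rational(77, 4) (Y = Mul(Rational(1, 4), Mul(11, 7)) = Mul(Rational(1, 4), 77) = Rational(77, 4) ≈ 19.250)
Function('v')(h) = Mul(Pow(Add(90, h), -1), Add(-16, h)) (Function('v')(h) = Mul(Add(h, -16), Pow(Add(h, 90), -1)) = Mul(Add(-16, h), Pow(Add(90, h), -1)) = Mul(Pow(Add(90, h), -1), Add(-16, h)))
Add(Add(Function('v')(Y), Pow(Add(-15692, -10905), -1)), -50006) = Add(Add(Mul(Pow(Add(90, Rational(77, 4)), -1), Add(-16, Rational(77, 4))), Pow(Add(-15692, -10905), -1)), -50006) = Add(Add(Mul(Pow(Rational(437, 4), -1), Rational(13, 4)), Pow(-26597, -1)), -50006) = Add(Add(Mul(Rational(4, 437), Rational(13, 4)), Rational(-1, 26597)), -50006) = Add(Add(Rational(13, 437), Rational(-1, 26597)), -50006) = Add(Rational(345324, 11622889), -50006) = Rational(-581213842010, 11622889)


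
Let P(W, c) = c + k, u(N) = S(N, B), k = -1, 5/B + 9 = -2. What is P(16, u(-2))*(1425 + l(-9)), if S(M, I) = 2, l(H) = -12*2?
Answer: 1401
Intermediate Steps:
B = -5/11 (B = 5/(-9 - 2) = 5/(-11) = 5*(-1/11) = -5/11 ≈ -0.45455)
l(H) = -24
u(N) = 2
P(W, c) = -1 + c (P(W, c) = c - 1 = -1 + c)
P(16, u(-2))*(1425 + l(-9)) = (-1 + 2)*(1425 - 24) = 1*1401 = 1401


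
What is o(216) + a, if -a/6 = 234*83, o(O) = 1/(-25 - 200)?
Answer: -26219701/225 ≈ -1.1653e+5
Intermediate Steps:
o(O) = -1/225 (o(O) = 1/(-225) = -1/225)
a = -116532 (a = -1404*83 = -6*19422 = -116532)
o(216) + a = -1/225 - 116532 = -26219701/225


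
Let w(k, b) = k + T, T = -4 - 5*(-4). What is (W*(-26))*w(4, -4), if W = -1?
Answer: 520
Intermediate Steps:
T = 16 (T = -4 + 20 = 16)
w(k, b) = 16 + k (w(k, b) = k + 16 = 16 + k)
(W*(-26))*w(4, -4) = (-1*(-26))*(16 + 4) = 26*20 = 520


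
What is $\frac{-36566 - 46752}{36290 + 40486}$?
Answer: $- \frac{41659}{38388} \approx -1.0852$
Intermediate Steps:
$\frac{-36566 - 46752}{36290 + 40486} = - \frac{83318}{76776} = \left(-83318\right) \frac{1}{76776} = - \frac{41659}{38388}$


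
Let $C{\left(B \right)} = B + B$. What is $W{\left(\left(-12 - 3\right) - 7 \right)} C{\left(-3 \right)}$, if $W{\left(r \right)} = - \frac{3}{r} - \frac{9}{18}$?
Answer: $\frac{24}{11} \approx 2.1818$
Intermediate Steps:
$C{\left(B \right)} = 2 B$
$W{\left(r \right)} = - \frac{1}{2} - \frac{3}{r}$ ($W{\left(r \right)} = - \frac{3}{r} - \frac{1}{2} = - \frac{1}{2} - \frac{3}{r}$)
$W{\left(\left(-12 - 3\right) - 7 \right)} C{\left(-3 \right)} = \frac{-6 - \left(\left(-12 - 3\right) - 7\right)}{2 \left(\left(-12 - 3\right) - 7\right)} 2 \left(-3\right) = \frac{-6 - \left(-15 - 7\right)}{2 \left(-15 - 7\right)} \left(-6\right) = \frac{-6 - -22}{2 \left(-22\right)} \left(-6\right) = \frac{1}{2} \left(- \frac{1}{22}\right) \left(-6 + 22\right) \left(-6\right) = \frac{1}{2} \left(- \frac{1}{22}\right) 16 \left(-6\right) = \left(- \frac{4}{11}\right) \left(-6\right) = \frac{24}{11}$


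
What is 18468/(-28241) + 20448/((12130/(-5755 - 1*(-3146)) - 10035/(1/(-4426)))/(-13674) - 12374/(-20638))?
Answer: -117333378486445009068/16881472810561023259 ≈ -6.9504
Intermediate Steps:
18468/(-28241) + 20448/((12130/(-5755 - 1*(-3146)) - 10035/(1/(-4426)))/(-13674) - 12374/(-20638)) = 18468*(-1/28241) + 20448/((12130/(-5755 + 3146) - 10035/(-1/4426))*(-1/13674) - 12374*(-1/20638)) = -18468/28241 + 20448/((12130/(-2609) - 10035*(-4426))*(-1/13674) + 6187/10319) = -18468/28241 + 20448/((12130*(-1/2609) + 44414910)*(-1/13674) + 6187/10319) = -18468/28241 + 20448/((-12130/2609 + 44414910)*(-1/13674) + 6187/10319) = -18468/28241 + 20448/((115878488060/2609)*(-1/13674) + 6187/10319) = -18468/28241 + 20448/(-57939244030/17837733 + 6187/10319) = -18468/28241 + 20448/(-597764697091499/184067566827) = -18468/28241 + 20448*(-184067566827/597764697091499) = -18468/28241 - 3763813606478496/597764697091499 = -117333378486445009068/16881472810561023259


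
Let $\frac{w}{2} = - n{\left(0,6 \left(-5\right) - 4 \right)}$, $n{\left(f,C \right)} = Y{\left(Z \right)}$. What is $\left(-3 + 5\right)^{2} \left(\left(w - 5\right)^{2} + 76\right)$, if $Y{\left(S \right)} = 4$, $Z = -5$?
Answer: $980$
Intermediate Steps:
$n{\left(f,C \right)} = 4$
$w = -8$ ($w = 2 \left(\left(-1\right) 4\right) = 2 \left(-4\right) = -8$)
$\left(-3 + 5\right)^{2} \left(\left(w - 5\right)^{2} + 76\right) = \left(-3 + 5\right)^{2} \left(\left(-8 - 5\right)^{2} + 76\right) = 2^{2} \left(\left(-13\right)^{2} + 76\right) = 4 \left(169 + 76\right) = 4 \cdot 245 = 980$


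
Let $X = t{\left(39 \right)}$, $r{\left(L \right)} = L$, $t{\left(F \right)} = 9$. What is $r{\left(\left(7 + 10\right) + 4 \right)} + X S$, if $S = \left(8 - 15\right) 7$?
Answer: $-420$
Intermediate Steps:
$X = 9$
$S = -49$ ($S = \left(-7\right) 7 = -49$)
$r{\left(\left(7 + 10\right) + 4 \right)} + X S = \left(\left(7 + 10\right) + 4\right) + 9 \left(-49\right) = \left(17 + 4\right) - 441 = 21 - 441 = -420$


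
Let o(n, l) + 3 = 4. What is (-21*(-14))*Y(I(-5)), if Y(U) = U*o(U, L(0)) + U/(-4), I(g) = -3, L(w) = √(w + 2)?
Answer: -1323/2 ≈ -661.50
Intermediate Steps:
L(w) = √(2 + w)
o(n, l) = 1 (o(n, l) = -3 + 4 = 1)
Y(U) = 3*U/4 (Y(U) = U*1 + U/(-4) = U + U*(-¼) = U - U/4 = 3*U/4)
(-21*(-14))*Y(I(-5)) = (-21*(-14))*((¾)*(-3)) = 294*(-9/4) = -1323/2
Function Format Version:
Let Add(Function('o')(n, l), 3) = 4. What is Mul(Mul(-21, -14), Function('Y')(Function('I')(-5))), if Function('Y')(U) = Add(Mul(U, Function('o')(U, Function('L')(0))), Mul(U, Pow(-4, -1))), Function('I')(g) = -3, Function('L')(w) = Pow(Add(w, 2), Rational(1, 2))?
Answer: Rational(-1323, 2) ≈ -661.50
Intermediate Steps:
Function('L')(w) = Pow(Add(2, w), Rational(1, 2))
Function('o')(n, l) = 1 (Function('o')(n, l) = Add(-3, 4) = 1)
Function('Y')(U) = Mul(Rational(3, 4), U) (Function('Y')(U) = Add(Mul(U, 1), Mul(U, Pow(-4, -1))) = Add(U, Mul(U, Rational(-1, 4))) = Add(U, Mul(Rational(-1, 4), U)) = Mul(Rational(3, 4), U))
Mul(Mul(-21, -14), Function('Y')(Function('I')(-5))) = Mul(Mul(-21, -14), Mul(Rational(3, 4), -3)) = Mul(294, Rational(-9, 4)) = Rational(-1323, 2)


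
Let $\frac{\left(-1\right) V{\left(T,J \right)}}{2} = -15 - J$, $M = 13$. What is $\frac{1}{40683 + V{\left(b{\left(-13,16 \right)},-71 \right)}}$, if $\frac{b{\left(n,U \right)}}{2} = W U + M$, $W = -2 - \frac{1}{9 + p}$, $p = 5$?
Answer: $\frac{1}{40571} \approx 2.4648 \cdot 10^{-5}$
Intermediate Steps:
$W = - \frac{29}{14}$ ($W = -2 - \frac{1}{9 + 5} = -2 - \frac{1}{14} = - \frac{29}{14} \approx -2.0714$)
$b{\left(n,U \right)} = 26 - \frac{29 U}{7}$ ($b{\left(n,U \right)} = 2 \left(- \frac{29 U}{14} + 13\right) = 2 \left(13 - \frac{29 U}{14}\right) = 26 - \frac{29 U}{7}$)
$V{\left(T,J \right)} = 30 + 2 J$ ($V{\left(T,J \right)} = - 2 \left(-15 - J\right) = 30 + 2 J$)
$\frac{1}{40683 + V{\left(b{\left(-13,16 \right)},-71 \right)}} = \frac{1}{40683 + \left(30 + 2 \left(-71\right)\right)} = \frac{1}{40683 + \left(30 - 142\right)} = \frac{1}{40683 - 112} = \frac{1}{40571}$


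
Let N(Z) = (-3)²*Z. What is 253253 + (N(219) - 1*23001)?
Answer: 232223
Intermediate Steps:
N(Z) = 9*Z
253253 + (N(219) - 1*23001) = 253253 + (9*219 - 1*23001) = 253253 + (1971 - 23001) = 253253 - 21030 = 232223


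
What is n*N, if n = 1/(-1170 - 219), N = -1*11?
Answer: 11/1389 ≈ 0.0079194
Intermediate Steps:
N = -11
n = -1/1389 (n = 1/(-1389) = -1/1389 ≈ -0.00071994)
n*N = -1/1389*(-11) = 11/1389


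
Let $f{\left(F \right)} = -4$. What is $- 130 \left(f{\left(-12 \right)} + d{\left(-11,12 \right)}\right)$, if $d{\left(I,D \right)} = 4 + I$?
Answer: $1430$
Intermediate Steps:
$- 130 \left(f{\left(-12 \right)} + d{\left(-11,12 \right)}\right) = - 130 \left(-4 + \left(4 - 11\right)\right) = - 130 \left(-4 - 7\right) = \left(-130\right) \left(-11\right) = 1430$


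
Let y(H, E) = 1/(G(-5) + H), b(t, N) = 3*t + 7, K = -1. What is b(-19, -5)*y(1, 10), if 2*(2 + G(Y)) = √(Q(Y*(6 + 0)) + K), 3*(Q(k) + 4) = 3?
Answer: 25 + 25*I ≈ 25.0 + 25.0*I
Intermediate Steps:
Q(k) = -3 (Q(k) = -4 + (⅓)*3 = -4 + 1 = -3)
G(Y) = -2 + I (G(Y) = -2 + √(-3 - 1)/2 = -2 + √(-4)/2 = -2 + (2*I)/2 = -2 + I)
b(t, N) = 7 + 3*t
y(H, E) = 1/(-2 + I + H) (y(H, E) = 1/((-2 + I) + H) = 1/(-2 + I + H))
b(-19, -5)*y(1, 10) = (7 + 3*(-19))/(-2 + I + 1) = (7 - 57)/(-1 + I) = -25*(-1 - I)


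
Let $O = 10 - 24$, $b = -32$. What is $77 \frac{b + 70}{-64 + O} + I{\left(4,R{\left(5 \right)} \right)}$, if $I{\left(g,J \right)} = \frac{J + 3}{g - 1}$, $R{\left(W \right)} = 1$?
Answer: $- \frac{1411}{39} \approx -36.18$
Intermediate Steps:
$O = -14$
$I{\left(g,J \right)} = \frac{3 + J}{-1 + g}$
$77 \frac{b + 70}{-64 + O} + I{\left(4,R{\left(5 \right)} \right)} = 77 \frac{-32 + 70}{-64 - 14} + \frac{3 + 1}{-1 + 4} = 77 \frac{38}{-78} + \frac{1}{3} \cdot 4 = 77 \cdot 38 \left(- \frac{1}{78}\right) + \frac{1}{3} \cdot 4 = 77 \left(- \frac{19}{39}\right) + \frac{4}{3} = - \frac{1463}{39} + \frac{4}{3} = - \frac{1411}{39}$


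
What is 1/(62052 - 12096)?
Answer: 1/49956 ≈ 2.0018e-5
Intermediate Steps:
1/(62052 - 12096) = 1/49956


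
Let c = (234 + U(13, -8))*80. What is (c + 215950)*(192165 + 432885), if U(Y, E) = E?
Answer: 146280451500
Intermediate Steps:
c = 18080 (c = (234 - 8)*80 = 226*80 = 18080)
(c + 215950)*(192165 + 432885) = (18080 + 215950)*(192165 + 432885) = 234030*625050 = 146280451500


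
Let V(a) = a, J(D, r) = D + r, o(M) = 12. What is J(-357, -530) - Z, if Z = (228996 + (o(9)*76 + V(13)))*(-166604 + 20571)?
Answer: 33576052506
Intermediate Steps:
Z = -33576053393 (Z = (228996 + (12*76 + 13))*(-166604 + 20571) = (228996 + (912 + 13))*(-146033) = (228996 + 925)*(-146033) = 229921*(-146033) = -33576053393)
J(-357, -530) - Z = (-357 - 530) - 1*(-33576053393) = -887 + 33576053393 = 33576052506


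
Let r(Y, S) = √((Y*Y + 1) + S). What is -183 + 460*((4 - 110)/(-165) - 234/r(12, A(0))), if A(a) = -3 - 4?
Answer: 3713/33 - 780*√138 ≈ -9050.4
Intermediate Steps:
A(a) = -7
r(Y, S) = √(1 + S + Y²) (r(Y, S) = √((Y² + 1) + S) = √((1 + Y²) + S) = √(1 + S + Y²))
-183 + 460*((4 - 110)/(-165) - 234/r(12, A(0))) = -183 + 460*((4 - 110)/(-165) - 234/√(1 - 7 + 12²)) = -183 + 460*(-106*(-1/165) - 234/√(1 - 7 + 144)) = -183 + 460*(106/165 - 234*√138/138) = -183 + 460*(106/165 - 39*√138/23) = -183 + (9752/33 - 780*√138) = 3713/33 - 780*√138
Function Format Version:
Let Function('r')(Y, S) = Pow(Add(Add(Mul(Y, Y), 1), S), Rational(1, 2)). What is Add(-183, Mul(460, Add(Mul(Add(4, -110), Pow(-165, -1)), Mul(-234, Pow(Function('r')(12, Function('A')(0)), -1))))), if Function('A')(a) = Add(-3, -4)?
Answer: Add(Rational(3713, 33), Mul(-780, Pow(138, Rational(1, 2)))) ≈ -9050.4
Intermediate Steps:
Function('A')(a) = -7
Function('r')(Y, S) = Pow(Add(1, S, Pow(Y, 2)), Rational(1, 2)) (Function('r')(Y, S) = Pow(Add(Add(Pow(Y, 2), 1), S), Rational(1, 2)) = Pow(Add(Add(1, Pow(Y, 2)), S), Rational(1, 2)) = Pow(Add(1, S, Pow(Y, 2)), Rational(1, 2)))
Add(-183, Mul(460, Add(Mul(Add(4, -110), Pow(-165, -1)), Mul(-234, Pow(Function('r')(12, Function('A')(0)), -1))))) = Add(-183, Mul(460, Add(Mul(Add(4, -110), Pow(-165, -1)), Mul(-234, Pow(Pow(Add(1, -7, Pow(12, 2)), Rational(1, 2)), -1))))) = Add(-183, Mul(460, Add(Mul(-106, Rational(-1, 165)), Mul(-234, Pow(Pow(Add(1, -7, 144), Rational(1, 2)), -1))))) = Add(-183, Mul(460, Add(Rational(106, 165), Mul(-234, Pow(Pow(138, Rational(1, 2)), -1))))) = Add(-183, Mul(460, Add(Rational(106, 165), Mul(-234, Mul(Rational(1, 138), Pow(138, Rational(1, 2))))))) = Add(-183, Mul(460, Add(Rational(106, 165), Mul(Rational(-39, 23), Pow(138, Rational(1, 2)))))) = Add(-183, Add(Rational(9752, 33), Mul(-780, Pow(138, Rational(1, 2))))) = Add(Rational(3713, 33), Mul(-780, Pow(138, Rational(1, 2))))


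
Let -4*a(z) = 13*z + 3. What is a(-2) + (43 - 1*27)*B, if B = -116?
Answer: -7401/4 ≈ -1850.3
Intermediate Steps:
a(z) = -¾ - 13*z/4 (a(z) = -(13*z + 3)/4 = -(3 + 13*z)/4 = -¾ - 13*z/4)
a(-2) + (43 - 1*27)*B = (-¾ - 13/4*(-2)) + (43 - 1*27)*(-116) = (-¾ + 13/2) + (43 - 27)*(-116) = 23/4 + 16*(-116) = 23/4 - 1856 = -7401/4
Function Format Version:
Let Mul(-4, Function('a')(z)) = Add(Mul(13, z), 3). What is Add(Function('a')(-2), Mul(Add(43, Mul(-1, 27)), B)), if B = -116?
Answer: Rational(-7401, 4) ≈ -1850.3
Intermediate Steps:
Function('a')(z) = Add(Rational(-3, 4), Mul(Rational(-13, 4), z)) (Function('a')(z) = Mul(Rational(-1, 4), Add(Mul(13, z), 3)) = Mul(Rational(-1, 4), Add(3, Mul(13, z))) = Add(Rational(-3, 4), Mul(Rational(-13, 4), z)))
Add(Function('a')(-2), Mul(Add(43, Mul(-1, 27)), B)) = Add(Add(Rational(-3, 4), Mul(Rational(-13, 4), -2)), Mul(Add(43, Mul(-1, 27)), -116)) = Add(Add(Rational(-3, 4), Rational(13, 2)), Mul(Add(43, -27), -116)) = Add(Rational(23, 4), Mul(16, -116)) = Add(Rational(23, 4), -1856) = Rational(-7401, 4)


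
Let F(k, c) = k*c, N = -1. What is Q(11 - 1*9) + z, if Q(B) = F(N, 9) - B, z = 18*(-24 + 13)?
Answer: -209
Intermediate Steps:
z = -198 (z = 18*(-11) = -198)
F(k, c) = c*k
Q(B) = -9 - B (Q(B) = 9*(-1) - B = -9 - B)
Q(11 - 1*9) + z = (-9 - (11 - 1*9)) - 198 = (-9 - (11 - 9)) - 198 = (-9 - 1*2) - 198 = (-9 - 2) - 198 = -11 - 198 = -209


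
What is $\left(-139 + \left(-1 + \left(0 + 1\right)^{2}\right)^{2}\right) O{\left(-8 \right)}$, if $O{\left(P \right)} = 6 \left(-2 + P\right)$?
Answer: $8340$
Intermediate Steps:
$O{\left(P \right)} = -12 + 6 P$
$\left(-139 + \left(-1 + \left(0 + 1\right)^{2}\right)^{2}\right) O{\left(-8 \right)} = \left(-139 + \left(-1 + \left(0 + 1\right)^{2}\right)^{2}\right) \left(-12 + 6 \left(-8\right)\right) = \left(-139 + \left(-1 + 1^{2}\right)^{2}\right) \left(-12 - 48\right) = \left(-139 + \left(-1 + 1\right)^{2}\right) \left(-60\right) = \left(-139 + 0^{2}\right) \left(-60\right) = \left(-139 + 0\right) \left(-60\right) = \left(-139\right) \left(-60\right) = 8340$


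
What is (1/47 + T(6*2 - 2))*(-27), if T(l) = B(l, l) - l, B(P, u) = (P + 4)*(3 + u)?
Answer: -218295/47 ≈ -4644.6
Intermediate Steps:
B(P, u) = (3 + u)*(4 + P) (B(P, u) = (4 + P)*(3 + u) = (3 + u)*(4 + P))
T(l) = 12 + l² + 6*l (T(l) = (12 + 3*l + 4*l + l*l) - l = (12 + 3*l + 4*l + l²) - l = (12 + l² + 7*l) - l = 12 + l² + 6*l)
(1/47 + T(6*2 - 2))*(-27) = (1/47 + (12 + (6*2 - 2)² + 6*(6*2 - 2)))*(-27) = (1/47 + (12 + (12 - 2)² + 6*(12 - 2)))*(-27) = (1/47 + (12 + 10² + 6*10))*(-27) = (1/47 + (12 + 100 + 60))*(-27) = (1/47 + 172)*(-27) = (8085/47)*(-27) = -218295/47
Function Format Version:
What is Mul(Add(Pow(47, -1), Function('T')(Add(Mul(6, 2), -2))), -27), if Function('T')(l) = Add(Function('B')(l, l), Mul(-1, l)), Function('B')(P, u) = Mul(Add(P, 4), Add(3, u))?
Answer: Rational(-218295, 47) ≈ -4644.6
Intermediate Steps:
Function('B')(P, u) = Mul(Add(3, u), Add(4, P)) (Function('B')(P, u) = Mul(Add(4, P), Add(3, u)) = Mul(Add(3, u), Add(4, P)))
Function('T')(l) = Add(12, Pow(l, 2), Mul(6, l)) (Function('T')(l) = Add(Add(12, Mul(3, l), Mul(4, l), Mul(l, l)), Mul(-1, l)) = Add(Add(12, Mul(3, l), Mul(4, l), Pow(l, 2)), Mul(-1, l)) = Add(Add(12, Pow(l, 2), Mul(7, l)), Mul(-1, l)) = Add(12, Pow(l, 2), Mul(6, l)))
Mul(Add(Pow(47, -1), Function('T')(Add(Mul(6, 2), -2))), -27) = Mul(Add(Pow(47, -1), Add(12, Pow(Add(Mul(6, 2), -2), 2), Mul(6, Add(Mul(6, 2), -2)))), -27) = Mul(Add(Rational(1, 47), Add(12, Pow(Add(12, -2), 2), Mul(6, Add(12, -2)))), -27) = Mul(Add(Rational(1, 47), Add(12, Pow(10, 2), Mul(6, 10))), -27) = Mul(Add(Rational(1, 47), Add(12, 100, 60)), -27) = Mul(Add(Rational(1, 47), 172), -27) = Mul(Rational(8085, 47), -27) = Rational(-218295, 47)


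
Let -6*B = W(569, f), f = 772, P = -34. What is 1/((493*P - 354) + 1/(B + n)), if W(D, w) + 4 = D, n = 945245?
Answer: -5670905/97063209974 ≈ -5.8425e-5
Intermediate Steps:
W(D, w) = -4 + D
B = -565/6 (B = -(-4 + 569)/6 = -⅙*565 = -565/6 ≈ -94.167)
1/((493*P - 354) + 1/(B + n)) = 1/((493*(-34) - 354) + 1/(-565/6 + 945245)) = 1/((-16762 - 354) + 1/(5670905/6)) = 1/(-17116 + 6/5670905) = 1/(-97063209974/5670905) = -5670905/97063209974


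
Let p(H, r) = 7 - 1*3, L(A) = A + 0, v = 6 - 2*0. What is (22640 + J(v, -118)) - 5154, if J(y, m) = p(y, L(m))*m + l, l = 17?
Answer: 17031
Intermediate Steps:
v = 6 (v = 6 + 0 = 6)
L(A) = A
p(H, r) = 4 (p(H, r) = 7 - 3 = 4)
J(y, m) = 17 + 4*m (J(y, m) = 4*m + 17 = 17 + 4*m)
(22640 + J(v, -118)) - 5154 = (22640 + (17 + 4*(-118))) - 5154 = (22640 + (17 - 472)) - 5154 = (22640 - 455) - 5154 = 22185 - 5154 = 17031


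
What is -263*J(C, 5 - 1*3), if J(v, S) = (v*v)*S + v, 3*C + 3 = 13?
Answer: -60490/9 ≈ -6721.1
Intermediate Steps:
C = 10/3 (C = -1 + (1/3)*13 = -1 + 13/3 = 10/3 ≈ 3.3333)
J(v, S) = v + S*v**2 (J(v, S) = v**2*S + v = S*v**2 + v = v + S*v**2)
-263*J(C, 5 - 1*3) = -2630*(1 + (5 - 1*3)*(10/3))/3 = -2630*(1 + (5 - 3)*(10/3))/3 = -2630*(1 + 2*(10/3))/3 = -2630*(1 + 20/3)/3 = -2630*23/(3*3) = -263*230/9 = -60490/9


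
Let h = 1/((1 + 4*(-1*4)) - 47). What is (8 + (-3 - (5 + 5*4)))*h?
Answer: 10/31 ≈ 0.32258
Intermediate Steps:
h = -1/62 (h = 1/((1 + 4*(-4)) - 47) = 1/((1 - 16) - 47) = 1/(-15 - 47) = 1/(-62) = -1/62 ≈ -0.016129)
(8 + (-3 - (5 + 5*4)))*h = (8 + (-3 - (5 + 5*4)))*(-1/62) = (8 + (-3 - (5 + 20)))*(-1/62) = (8 + (-3 - 1*25))*(-1/62) = (8 + (-3 - 25))*(-1/62) = (8 - 28)*(-1/62) = -20*(-1/62) = 10/31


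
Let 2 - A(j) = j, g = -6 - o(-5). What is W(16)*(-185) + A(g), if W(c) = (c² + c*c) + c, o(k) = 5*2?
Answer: -97662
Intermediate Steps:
o(k) = 10
g = -16 (g = -6 - 1*10 = -6 - 10 = -16)
A(j) = 2 - j
W(c) = c + 2*c² (W(c) = (c² + c²) + c = 2*c² + c = c + 2*c²)
W(16)*(-185) + A(g) = (16*(1 + 2*16))*(-185) + (2 - 1*(-16)) = (16*(1 + 32))*(-185) + (2 + 16) = (16*33)*(-185) + 18 = 528*(-185) + 18 = -97680 + 18 = -97662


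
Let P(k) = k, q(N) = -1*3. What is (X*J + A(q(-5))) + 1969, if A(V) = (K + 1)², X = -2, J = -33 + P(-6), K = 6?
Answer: 2096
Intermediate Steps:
q(N) = -3
J = -39 (J = -33 - 6 = -39)
A(V) = 49 (A(V) = (6 + 1)² = 7² = 49)
(X*J + A(q(-5))) + 1969 = (-2*(-39) + 49) + 1969 = (78 + 49) + 1969 = 127 + 1969 = 2096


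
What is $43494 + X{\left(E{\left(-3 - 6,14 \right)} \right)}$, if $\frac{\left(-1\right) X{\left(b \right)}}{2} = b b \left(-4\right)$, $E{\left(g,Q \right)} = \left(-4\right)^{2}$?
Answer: $45542$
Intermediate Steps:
$E{\left(g,Q \right)} = 16$
$X{\left(b \right)} = 8 b^{2}$ ($X{\left(b \right)} = - 2 b b \left(-4\right) = - 2 b^{2} \left(-4\right) = - 2 \left(- 4 b^{2}\right) = 8 b^{2}$)
$43494 + X{\left(E{\left(-3 - 6,14 \right)} \right)} = 43494 + 8 \cdot 16^{2} = 43494 + 8 \cdot 256 = 43494 + 2048 = 45542$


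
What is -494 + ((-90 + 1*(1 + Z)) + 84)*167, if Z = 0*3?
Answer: -1329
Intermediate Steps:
Z = 0
-494 + ((-90 + 1*(1 + Z)) + 84)*167 = -494 + ((-90 + 1*(1 + 0)) + 84)*167 = -494 + ((-90 + 1*1) + 84)*167 = -494 + ((-90 + 1) + 84)*167 = -494 + (-89 + 84)*167 = -494 - 5*167 = -494 - 835 = -1329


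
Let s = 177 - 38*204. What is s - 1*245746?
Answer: -253321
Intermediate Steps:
s = -7575 (s = 177 - 7752 = -7575)
s - 1*245746 = -7575 - 1*245746 = -7575 - 245746 = -253321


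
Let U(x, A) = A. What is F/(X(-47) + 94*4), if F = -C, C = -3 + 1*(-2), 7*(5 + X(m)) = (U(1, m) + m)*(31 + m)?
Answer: 35/4101 ≈ 0.0085345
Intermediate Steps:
X(m) = -5 + 2*m*(31 + m)/7 (X(m) = -5 + ((m + m)*(31 + m))/7 = -5 + ((2*m)*(31 + m))/7 = -5 + (2*m*(31 + m))/7 = -5 + 2*m*(31 + m)/7)
C = -5 (C = -3 - 2 = -5)
F = 5 (F = -1*(-5) = 5)
F/(X(-47) + 94*4) = 5/((-5 + (2/7)*(-47)² + (62/7)*(-47)) + 94*4) = 5/((-5 + (2/7)*2209 - 2914/7) + 376) = 5/((-5 + 4418/7 - 2914/7) + 376) = 5/(1469/7 + 376) = 5/(4101/7) = 5*(7/4101) = 35/4101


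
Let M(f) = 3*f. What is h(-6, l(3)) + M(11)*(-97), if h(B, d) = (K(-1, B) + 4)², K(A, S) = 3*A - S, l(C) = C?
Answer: -3152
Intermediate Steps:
K(A, S) = -S + 3*A
h(B, d) = (1 - B)² (h(B, d) = ((-B + 3*(-1)) + 4)² = ((-B - 3) + 4)² = ((-3 - B) + 4)² = (1 - B)²)
h(-6, l(3)) + M(11)*(-97) = (-1 - 6)² + (3*11)*(-97) = (-7)² + 33*(-97) = 49 - 3201 = -3152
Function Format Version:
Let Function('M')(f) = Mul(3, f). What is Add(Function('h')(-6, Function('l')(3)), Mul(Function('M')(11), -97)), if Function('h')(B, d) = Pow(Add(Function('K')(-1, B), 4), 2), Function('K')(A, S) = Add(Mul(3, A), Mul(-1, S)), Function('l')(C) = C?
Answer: -3152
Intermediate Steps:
Function('K')(A, S) = Add(Mul(-1, S), Mul(3, A))
Function('h')(B, d) = Pow(Add(1, Mul(-1, B)), 2) (Function('h')(B, d) = Pow(Add(Add(Mul(-1, B), Mul(3, -1)), 4), 2) = Pow(Add(Add(Mul(-1, B), -3), 4), 2) = Pow(Add(Add(-3, Mul(-1, B)), 4), 2) = Pow(Add(1, Mul(-1, B)), 2))
Add(Function('h')(-6, Function('l')(3)), Mul(Function('M')(11), -97)) = Add(Pow(Add(-1, -6), 2), Mul(Mul(3, 11), -97)) = Add(Pow(-7, 2), Mul(33, -97)) = Add(49, -3201) = -3152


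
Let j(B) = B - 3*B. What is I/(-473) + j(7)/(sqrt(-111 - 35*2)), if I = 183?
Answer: -183/473 + 14*I*sqrt(181)/181 ≈ -0.38689 + 1.0406*I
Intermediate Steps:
j(B) = -2*B
I/(-473) + j(7)/(sqrt(-111 - 35*2)) = 183/(-473) + (-2*7)/(sqrt(-111 - 35*2)) = 183*(-1/473) - 14/sqrt(-111 - 70) = -183/473 - 14*(-I*sqrt(181)/181) = -183/473 - (-14)*I*sqrt(181)/181 = -183/473 + 14*I*sqrt(181)/181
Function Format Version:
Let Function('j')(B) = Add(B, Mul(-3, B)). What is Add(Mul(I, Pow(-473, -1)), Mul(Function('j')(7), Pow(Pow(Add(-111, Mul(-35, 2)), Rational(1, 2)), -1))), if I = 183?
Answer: Add(Rational(-183, 473), Mul(Rational(14, 181), I, Pow(181, Rational(1, 2)))) ≈ Add(-0.38689, Mul(1.0406, I))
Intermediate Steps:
Function('j')(B) = Mul(-2, B)
Add(Mul(I, Pow(-473, -1)), Mul(Function('j')(7), Pow(Pow(Add(-111, Mul(-35, 2)), Rational(1, 2)), -1))) = Add(Mul(183, Pow(-473, -1)), Mul(Mul(-2, 7), Pow(Pow(Add(-111, Mul(-35, 2)), Rational(1, 2)), -1))) = Add(Mul(183, Rational(-1, 473)), Mul(-14, Pow(Pow(Add(-111, -70), Rational(1, 2)), -1))) = Add(Rational(-183, 473), Mul(-14, Pow(Pow(-181, Rational(1, 2)), -1))) = Add(Rational(-183, 473), Mul(-14, Pow(Mul(I, Pow(181, Rational(1, 2))), -1))) = Add(Rational(-183, 473), Mul(-14, Mul(Rational(-1, 181), I, Pow(181, Rational(1, 2))))) = Add(Rational(-183, 473), Mul(Rational(14, 181), I, Pow(181, Rational(1, 2))))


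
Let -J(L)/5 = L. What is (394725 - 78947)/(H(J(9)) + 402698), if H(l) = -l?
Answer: 315778/402743 ≈ 0.78407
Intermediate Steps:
J(L) = -5*L
(394725 - 78947)/(H(J(9)) + 402698) = (394725 - 78947)/(-(-5)*9 + 402698) = 315778/(-1*(-45) + 402698) = 315778/(45 + 402698) = 315778/402743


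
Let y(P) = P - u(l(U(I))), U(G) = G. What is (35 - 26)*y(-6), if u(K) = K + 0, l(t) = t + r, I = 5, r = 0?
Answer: -99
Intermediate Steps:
l(t) = t (l(t) = t + 0 = t)
u(K) = K
y(P) = -5 + P (y(P) = P - 1*5 = P - 5 = -5 + P)
(35 - 26)*y(-6) = (35 - 26)*(-5 - 6) = 9*(-11) = -99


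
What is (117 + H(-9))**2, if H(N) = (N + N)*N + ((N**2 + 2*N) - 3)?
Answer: 114921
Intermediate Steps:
H(N) = -3 + 2*N + 3*N**2 (H(N) = (2*N)*N + (-3 + N**2 + 2*N) = 2*N**2 + (-3 + N**2 + 2*N) = -3 + 2*N + 3*N**2)
(117 + H(-9))**2 = (117 + (-3 + 2*(-9) + 3*(-9)**2))**2 = (117 + (-3 - 18 + 3*81))**2 = (117 + (-3 - 18 + 243))**2 = (117 + 222)**2 = 339**2 = 114921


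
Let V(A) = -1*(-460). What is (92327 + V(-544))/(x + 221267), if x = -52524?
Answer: 92787/168743 ≈ 0.54987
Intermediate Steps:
V(A) = 460
(92327 + V(-544))/(x + 221267) = (92327 + 460)/(-52524 + 221267) = 92787/168743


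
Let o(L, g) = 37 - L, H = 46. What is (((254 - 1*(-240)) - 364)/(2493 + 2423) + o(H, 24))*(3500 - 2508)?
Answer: -10940272/1229 ≈ -8901.8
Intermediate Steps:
(((254 - 1*(-240)) - 364)/(2493 + 2423) + o(H, 24))*(3500 - 2508) = (((254 - 1*(-240)) - 364)/(2493 + 2423) + (37 - 1*46))*(3500 - 2508) = (((254 + 240) - 364)/4916 + (37 - 46))*992 = ((494 - 364)*(1/4916) - 9)*992 = (130*(1/4916) - 9)*992 = (65/2458 - 9)*992 = -22057/2458*992 = -10940272/1229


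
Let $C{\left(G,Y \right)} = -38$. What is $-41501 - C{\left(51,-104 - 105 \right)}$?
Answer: $-41463$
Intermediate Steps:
$-41501 - C{\left(51,-104 - 105 \right)} = -41501 - -38 = -41501 + 38 = -41463$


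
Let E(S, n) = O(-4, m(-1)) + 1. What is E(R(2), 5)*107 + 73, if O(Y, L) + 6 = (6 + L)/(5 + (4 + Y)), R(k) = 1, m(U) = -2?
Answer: -1882/5 ≈ -376.40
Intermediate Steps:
O(Y, L) = -6 + (6 + L)/(9 + Y) (O(Y, L) = -6 + (6 + L)/(5 + (4 + Y)) = -6 + (6 + L)/(9 + Y))
E(S, n) = -21/5 (E(S, n) = (-48 - 2 - 6*(-4))/(9 - 4) + 1 = (-48 - 2 + 24)/5 + 1 = (⅕)*(-26) + 1 = -26/5 + 1 = -21/5)
E(R(2), 5)*107 + 73 = -21/5*107 + 73 = -2247/5 + 73 = -1882/5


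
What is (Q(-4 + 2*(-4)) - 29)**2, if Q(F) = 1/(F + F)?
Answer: 485809/576 ≈ 843.42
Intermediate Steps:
Q(F) = 1/(2*F)
(Q(-4 + 2*(-4)) - 29)**2 = (1/(2*(-4 + 2*(-4))) - 29)**2 = (1/(2*(-4 - 8)) - 29)**2 = ((1/2)/(-12) - 29)**2 = ((1/2)*(-1/12) - 29)**2 = (-1/24 - 29)**2 = (-697/24)**2 = 485809/576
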